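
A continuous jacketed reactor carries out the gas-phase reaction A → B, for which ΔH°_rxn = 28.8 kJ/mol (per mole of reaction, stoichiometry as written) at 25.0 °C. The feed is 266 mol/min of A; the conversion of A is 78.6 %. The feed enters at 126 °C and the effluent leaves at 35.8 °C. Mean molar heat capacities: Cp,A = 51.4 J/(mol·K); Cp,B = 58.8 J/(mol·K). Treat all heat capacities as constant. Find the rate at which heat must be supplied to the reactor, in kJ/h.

Q_in = 288000 kJ/h

Extent of reaction ξ = 0.786 × 266 = 209.08 mol/min
Reaction term: ξ·ΔH°_rxn = 209.08 × 28.8 = 6021.4 kJ/min
Sensible, feed 126→25 °C: -1380.9 kJ/min
Outlet flows (mol/min): A 56.924, B 209.08
Sensible, products 25→35.8 °C: 164.37 kJ/min
Q = ΔH = 4804.8 kJ/min = 80.081 kW
Heat supplied = 288290 kJ/h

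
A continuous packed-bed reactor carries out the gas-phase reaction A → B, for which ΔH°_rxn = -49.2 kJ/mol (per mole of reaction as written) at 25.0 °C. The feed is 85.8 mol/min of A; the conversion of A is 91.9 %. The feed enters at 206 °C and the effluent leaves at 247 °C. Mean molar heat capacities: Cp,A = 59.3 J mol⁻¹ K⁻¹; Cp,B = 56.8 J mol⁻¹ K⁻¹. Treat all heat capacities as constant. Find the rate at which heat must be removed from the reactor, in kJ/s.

Extent of reaction ξ = 0.919 × 85.8 = 78.85 mol/min
Reaction term: ξ·ΔH°_rxn = 78.85 × -49.2 = -3879.4 kJ/min
Sensible, feed 206→25 °C: -920.92 kJ/min
Outlet flows (mol/min): A 6.9498, B 78.85
Sensible, products 25→247 °C: 1085.8 kJ/min
Q = ΔH = -3714.6 kJ/min = -61.91 kW
Heat removed = 61.91 kJ/s

Q_out = 61.9 kJ/s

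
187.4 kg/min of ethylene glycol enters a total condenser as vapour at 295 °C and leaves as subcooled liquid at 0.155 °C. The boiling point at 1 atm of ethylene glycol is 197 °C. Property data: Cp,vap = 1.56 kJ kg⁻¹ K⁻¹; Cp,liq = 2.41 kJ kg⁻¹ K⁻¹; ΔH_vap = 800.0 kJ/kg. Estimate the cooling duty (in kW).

vapour 295→197 °C: -152.88 kJ/kg
condensation at 197 °C: -800 kJ/kg
liquid 197→0.155 °C: -474.4 kJ/kg
Δh = -152.88 + -800 + -474.4 = -1427.3 kJ/kg
Q = ṁ·Δh = 187.4 kg/min × -1427.3 kJ/kg = -267470 kJ/min
|Q| = 4457.9 kW

Q_c = 4460 kW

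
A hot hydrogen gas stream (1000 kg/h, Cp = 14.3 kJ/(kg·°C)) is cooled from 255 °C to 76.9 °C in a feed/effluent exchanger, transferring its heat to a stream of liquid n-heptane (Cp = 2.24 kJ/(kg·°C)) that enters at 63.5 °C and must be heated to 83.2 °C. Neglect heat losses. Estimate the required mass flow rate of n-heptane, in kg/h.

Heat released by hot stream: Q = 1000 × 14.3 × (255 − 76.9) = 2.5468e+06 kJ/h
Energy balance on cold side (adiabatic exchanger): Q = ṁ_c·Cp_c·(T_c,out − T_c,in)
ṁ_c = 2.5468e+06 / [2.24 × (83.2 − 63.5)] = 57715 kg/h

ṁ_c = 57700 kg/h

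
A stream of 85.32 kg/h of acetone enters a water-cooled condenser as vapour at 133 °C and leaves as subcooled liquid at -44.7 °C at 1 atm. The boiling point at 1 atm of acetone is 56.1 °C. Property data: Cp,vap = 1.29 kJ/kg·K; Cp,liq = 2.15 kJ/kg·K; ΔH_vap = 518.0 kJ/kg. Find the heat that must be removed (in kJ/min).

vapour 133→56.1 °C: -99.201 kJ/kg
condensation at 56.1 °C: -518 kJ/kg
liquid 56.1→-44.7 °C: -216.72 kJ/kg
Δh = -99.201 + -518 + -216.72 = -833.92 kJ/kg
Q = ṁ·Δh = 85.32 kg/h × -833.92 kJ/kg = -71150 kJ/h
|Q| = 19.764 kW = 1185.8 kJ/min

Q_c = 1190 kJ/min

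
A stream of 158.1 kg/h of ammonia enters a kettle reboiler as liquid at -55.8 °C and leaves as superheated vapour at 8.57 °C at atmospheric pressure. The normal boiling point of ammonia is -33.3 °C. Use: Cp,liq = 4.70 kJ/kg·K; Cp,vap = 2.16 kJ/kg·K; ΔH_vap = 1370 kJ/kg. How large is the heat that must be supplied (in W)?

liquid -55.8→-33.3 °C: 105.75 kJ/kg
vaporisation at -33.3 °C: 1370 kJ/kg
vapour -33.3→8.57 °C: 90.439 kJ/kg
Δh = 105.75 + 1370 + 90.439 = 1566.2 kJ/kg
Q = ṁ·Δh = 158.1 kg/h × 1566.2 kJ/kg = 247610 kJ/h
|Q| = 68.782 kW = 68782 W

Q = 68800 W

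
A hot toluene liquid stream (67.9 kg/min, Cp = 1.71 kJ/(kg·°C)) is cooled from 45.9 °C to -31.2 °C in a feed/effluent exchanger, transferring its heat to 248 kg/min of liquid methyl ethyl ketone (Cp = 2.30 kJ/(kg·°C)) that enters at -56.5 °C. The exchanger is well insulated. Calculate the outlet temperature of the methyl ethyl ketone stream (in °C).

T_c,out = -40.8 °C

Heat released by hot stream: Q = 67.9 × 1.71 × (45.9 − -31.2) = 8952 kJ/min
Energy balance on cold side (adiabatic exchanger): Q = ṁ_c·Cp_c·(T_c,out − T_c,in)
T_c,out = -56.5 + 8952/(248 × 2.30) = -40.806 °C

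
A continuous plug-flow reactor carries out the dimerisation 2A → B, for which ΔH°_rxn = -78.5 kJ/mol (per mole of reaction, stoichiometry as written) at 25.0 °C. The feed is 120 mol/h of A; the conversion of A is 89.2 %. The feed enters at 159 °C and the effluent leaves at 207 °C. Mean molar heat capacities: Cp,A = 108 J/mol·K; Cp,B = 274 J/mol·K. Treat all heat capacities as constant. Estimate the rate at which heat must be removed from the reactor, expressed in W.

Q_out = 837 W

Extent of reaction ξ = 0.892 × 120 / 2 = 53.52 mol/h
Reaction term: ξ·ΔH°_rxn = 53.52 × -78.5 = -4201.3 kJ/h
Sensible, feed 159→25 °C: -1736.6 kJ/h
Outlet flows (mol/h): A 12.96, B 53.52
Sensible, products 25→207 °C: 2923.7 kJ/h
Q = ΔH = -3014.3 kJ/h = -0.8373 kW
Heat removed = 837.3 W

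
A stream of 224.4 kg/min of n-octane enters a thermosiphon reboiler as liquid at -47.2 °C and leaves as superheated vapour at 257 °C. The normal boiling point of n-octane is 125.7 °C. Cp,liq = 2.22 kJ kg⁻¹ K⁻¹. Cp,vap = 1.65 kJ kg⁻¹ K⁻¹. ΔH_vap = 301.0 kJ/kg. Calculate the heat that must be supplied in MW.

liquid -47.2→125.7 °C: 383.84 kJ/kg
vaporisation at 125.7 °C: 301 kJ/kg
vapour 125.7→257 °C: 216.65 kJ/kg
Δh = 383.84 + 301 + 216.65 = 901.48 kJ/kg
Q = ṁ·Δh = 224.4 kg/min × 901.48 kJ/kg = 202290 kJ/min
|Q| = 3371.5 kW = 3.3715 MW

Q = 3.37 MW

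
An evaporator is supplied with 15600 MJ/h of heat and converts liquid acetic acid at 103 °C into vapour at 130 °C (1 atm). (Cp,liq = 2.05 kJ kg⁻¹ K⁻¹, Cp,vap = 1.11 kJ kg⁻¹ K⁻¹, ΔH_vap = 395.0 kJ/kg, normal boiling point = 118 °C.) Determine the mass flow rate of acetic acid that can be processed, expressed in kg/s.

ṁ = 9.87 kg/s

Δh = 2.05×(118−103) + 395.0 + 1.11×(130−118) = 439.07 kJ/kg
Q = 15600 MJ/h = 4333.3 kJ/s = 4333.3 kJ/s
ṁ = Q/Δh = 4333.3 / 439.07 = 9.8693 kg/s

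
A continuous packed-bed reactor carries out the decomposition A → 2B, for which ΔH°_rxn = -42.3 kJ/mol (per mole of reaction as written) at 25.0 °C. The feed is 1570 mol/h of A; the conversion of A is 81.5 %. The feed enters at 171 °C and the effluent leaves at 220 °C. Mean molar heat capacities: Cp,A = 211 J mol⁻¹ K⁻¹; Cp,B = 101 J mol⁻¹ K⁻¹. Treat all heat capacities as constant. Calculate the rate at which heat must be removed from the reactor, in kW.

Extent of reaction ξ = 0.815 × 1570 = 1279.5 mol/h
Reaction term: ξ·ΔH°_rxn = 1279.5 × -42.3 = -54125 kJ/h
Sensible, feed 171→25 °C: -48365 kJ/h
Outlet flows (mol/h): A 290.45, B 2559.1
Sensible, products 25→220 °C: 62352 kJ/h
Q = ΔH = -40138 kJ/h = -11.15 kW
Heat removed = 11.15 kW

Q_out = 11.1 kW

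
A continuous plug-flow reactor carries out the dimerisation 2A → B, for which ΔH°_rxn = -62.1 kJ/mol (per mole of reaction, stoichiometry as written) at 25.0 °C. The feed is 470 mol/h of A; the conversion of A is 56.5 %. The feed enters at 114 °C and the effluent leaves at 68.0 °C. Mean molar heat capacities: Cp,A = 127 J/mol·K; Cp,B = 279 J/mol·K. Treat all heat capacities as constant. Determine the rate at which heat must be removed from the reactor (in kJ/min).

Q_out = 181 kJ/min

Extent of reaction ξ = 0.565 × 470 / 2 = 132.77 mol/h
Reaction term: ξ·ΔH°_rxn = 132.77 × -62.1 = -8245.3 kJ/h
Sensible, feed 114→25 °C: -5312.4 kJ/h
Outlet flows (mol/h): A 204.45, B 132.77
Sensible, products 25→68.0 °C: 2709.4 kJ/h
Q = ΔH = -10848 kJ/h = -3.0134 kW
Heat removed = 180.81 kJ/min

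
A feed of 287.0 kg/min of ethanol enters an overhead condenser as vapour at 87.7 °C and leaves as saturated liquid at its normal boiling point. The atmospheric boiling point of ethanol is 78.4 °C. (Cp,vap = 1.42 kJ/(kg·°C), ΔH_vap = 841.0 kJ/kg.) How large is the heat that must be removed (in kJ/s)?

Q_c = 4090 kJ/s

vapour 87.7→78.4 °C: -13.206 kJ/kg
condensation at 78.4 °C: -841 kJ/kg
Δh = -13.206 + -841 = -854.21 kJ/kg
Q = ṁ·Δh = 287.0 kg/min × -854.21 kJ/kg = -245160 kJ/min
|Q| = 4086 kW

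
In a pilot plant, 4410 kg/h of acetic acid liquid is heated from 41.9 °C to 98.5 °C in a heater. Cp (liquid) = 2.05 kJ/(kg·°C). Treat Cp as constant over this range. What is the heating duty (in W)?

Q = ṁ·Cp·ΔT = 4410 × 2.05 × (98.5 − 41.9) = 511690 kJ/h
Converting: 511690 / 3600 s = 142.14 kW
Heating duty = 142140 W

Q = 142000 W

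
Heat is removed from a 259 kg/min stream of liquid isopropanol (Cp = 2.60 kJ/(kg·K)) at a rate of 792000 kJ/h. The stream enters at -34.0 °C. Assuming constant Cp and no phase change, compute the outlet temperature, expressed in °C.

Q = 792000 kJ/h = 13200 kJ/min
ΔT = Q/(ṁ·Cp) = 13200/(259×2.60) = 19.602 K
T_out = -34.0 − 19.602 = -53.602 °C

T_out = -53.6 °C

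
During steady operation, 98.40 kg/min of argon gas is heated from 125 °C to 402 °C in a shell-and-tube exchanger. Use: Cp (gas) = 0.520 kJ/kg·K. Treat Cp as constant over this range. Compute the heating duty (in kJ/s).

Q = ṁ·Cp·ΔT = 98.40 × 0.520 × (402 − 125) = 14174 kJ/min
Converting: 14174 / 60 s = 236.23 kW

Q = 236 kJ/s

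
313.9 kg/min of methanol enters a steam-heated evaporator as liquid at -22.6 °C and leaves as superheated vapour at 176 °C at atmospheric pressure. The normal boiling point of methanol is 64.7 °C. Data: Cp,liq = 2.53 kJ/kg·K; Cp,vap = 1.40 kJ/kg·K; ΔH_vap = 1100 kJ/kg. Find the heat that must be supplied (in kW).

Q = 7730 kW

liquid -22.6→64.7 °C: 220.87 kJ/kg
vaporisation at 64.7 °C: 1100 kJ/kg
vapour 64.7→176 °C: 155.82 kJ/kg
Δh = 220.87 + 1100 + 155.82 = 1476.7 kJ/kg
Q = ṁ·Δh = 313.9 kg/min × 1476.7 kJ/kg = 463530 kJ/min
|Q| = 7725.5 kW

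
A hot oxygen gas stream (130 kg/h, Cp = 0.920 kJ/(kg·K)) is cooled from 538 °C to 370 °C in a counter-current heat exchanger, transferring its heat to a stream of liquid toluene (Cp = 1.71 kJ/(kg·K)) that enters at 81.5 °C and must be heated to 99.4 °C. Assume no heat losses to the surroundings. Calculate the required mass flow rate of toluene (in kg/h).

Heat released by hot stream: Q = 130 × 0.920 × (538 − 370) = 20093 kJ/h
Energy balance on cold side (adiabatic exchanger): Q = ṁ_c·Cp_c·(T_c,out − T_c,in)
ṁ_c = 20093 / [1.71 × (99.4 − 81.5)] = 656.43 kg/h

ṁ_c = 656 kg/h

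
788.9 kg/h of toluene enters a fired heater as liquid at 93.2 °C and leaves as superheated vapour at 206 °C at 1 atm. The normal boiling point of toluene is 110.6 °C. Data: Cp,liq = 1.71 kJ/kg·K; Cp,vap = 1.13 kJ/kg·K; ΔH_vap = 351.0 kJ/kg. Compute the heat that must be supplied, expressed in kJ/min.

Q = 6420 kJ/min

liquid 93.2→110.6 °C: 29.754 kJ/kg
vaporisation at 110.6 °C: 351 kJ/kg
vapour 110.6→206 °C: 107.8 kJ/kg
Δh = 29.754 + 351 + 107.8 = 488.56 kJ/kg
Q = ṁ·Δh = 788.9 kg/h × 488.56 kJ/kg = 385420 kJ/h
|Q| = 107.06 kW = 6423.7 kJ/min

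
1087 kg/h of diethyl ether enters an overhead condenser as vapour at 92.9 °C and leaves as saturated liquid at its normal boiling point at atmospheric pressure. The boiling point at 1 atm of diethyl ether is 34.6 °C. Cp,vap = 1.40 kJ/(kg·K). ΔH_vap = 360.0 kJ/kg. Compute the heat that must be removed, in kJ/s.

vapour 92.9→34.6 °C: -81.62 kJ/kg
condensation at 34.6 °C: -360 kJ/kg
Δh = -81.62 + -360 = -441.62 kJ/kg
Q = ṁ·Δh = 1087 kg/h × -441.62 kJ/kg = -480040 kJ/h
|Q| = 133.34 kW

Q_c = 133 kJ/s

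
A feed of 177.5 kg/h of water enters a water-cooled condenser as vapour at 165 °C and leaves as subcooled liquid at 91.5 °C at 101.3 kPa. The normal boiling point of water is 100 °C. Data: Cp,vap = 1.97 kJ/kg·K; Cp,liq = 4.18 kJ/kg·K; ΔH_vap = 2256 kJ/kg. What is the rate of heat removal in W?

Q_c = 119000 W

vapour 165→100 °C: -128.05 kJ/kg
condensation at 100 °C: -2256 kJ/kg
liquid 100→91.5 °C: -35.53 kJ/kg
Δh = -128.05 + -2256 + -35.53 = -2419.6 kJ/kg
Q = ṁ·Δh = 177.5 kg/h × -2419.6 kJ/kg = -429480 kJ/h
|Q| = 119.3 kW = 119300 W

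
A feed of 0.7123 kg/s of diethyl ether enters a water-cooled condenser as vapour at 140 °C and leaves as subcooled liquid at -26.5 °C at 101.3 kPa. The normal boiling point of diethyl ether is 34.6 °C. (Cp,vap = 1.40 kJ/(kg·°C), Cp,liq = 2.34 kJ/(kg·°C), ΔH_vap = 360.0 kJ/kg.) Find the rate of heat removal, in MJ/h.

vapour 140→34.6 °C: -147.56 kJ/kg
condensation at 34.6 °C: -360 kJ/kg
liquid 34.6→-26.5 °C: -142.97 kJ/kg
Δh = -147.56 + -360 + -142.97 = -650.53 kJ/kg
Q = ṁ·Δh = 0.7123 kg/s × -650.53 kJ/kg = -463.38 kJ/s
|Q| = 463.38 kW = 1668.2 MJ/h

Q_c = 1670 MJ/h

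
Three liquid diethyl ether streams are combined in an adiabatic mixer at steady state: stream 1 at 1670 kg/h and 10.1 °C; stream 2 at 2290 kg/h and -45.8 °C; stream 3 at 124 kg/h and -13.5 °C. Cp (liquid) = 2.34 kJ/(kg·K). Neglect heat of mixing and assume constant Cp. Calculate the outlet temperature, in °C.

T_out = -22.0 °C

Adiabatic, steady state ⇒ Σ ṁᵢCp,ᵢ(T_out − Tᵢ) = 0
T_out = Σ ṁᵢCp,ᵢTᵢ / Σ ṁᵢCp,ᵢ
      = -209870 / 9556.6 = -21.961 °C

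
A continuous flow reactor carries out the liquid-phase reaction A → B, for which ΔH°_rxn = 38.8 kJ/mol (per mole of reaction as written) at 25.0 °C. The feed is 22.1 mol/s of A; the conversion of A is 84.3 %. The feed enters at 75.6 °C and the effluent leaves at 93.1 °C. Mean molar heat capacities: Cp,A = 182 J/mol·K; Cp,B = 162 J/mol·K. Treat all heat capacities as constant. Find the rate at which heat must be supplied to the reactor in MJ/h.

Q_in = 2760 MJ/h

Extent of reaction ξ = 0.843 × 22.1 = 18.63 mol/s
Reaction term: ξ·ΔH°_rxn = 18.63 × 38.8 = 722.86 kJ/s
Sensible, feed 75.6→25 °C: -203.52 kJ/s
Outlet flows (mol/s): A 3.4697, B 18.63
Sensible, products 25→93.1 °C: 248.54 kJ/s
Q = ΔH = 767.87 kJ/s = 767.87 kW
Heat supplied = 2764.3 MJ/h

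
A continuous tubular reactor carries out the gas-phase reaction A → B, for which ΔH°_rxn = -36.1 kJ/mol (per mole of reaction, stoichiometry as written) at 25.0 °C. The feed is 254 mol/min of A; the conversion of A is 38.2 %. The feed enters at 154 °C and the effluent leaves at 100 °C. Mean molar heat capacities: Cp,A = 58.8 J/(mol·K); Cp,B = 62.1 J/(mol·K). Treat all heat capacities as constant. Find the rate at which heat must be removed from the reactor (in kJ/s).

Extent of reaction ξ = 0.382 × 254 = 97.028 mol/min
Reaction term: ξ·ΔH°_rxn = 97.028 × -36.1 = -3502.7 kJ/min
Sensible, feed 154→25 °C: -1926.6 kJ/min
Outlet flows (mol/min): A 156.97, B 97.028
Sensible, products 25→100 °C: 1144.2 kJ/min
Q = ΔH = -4285.2 kJ/min = -71.42 kW
Heat removed = 71.42 kJ/s

Q_out = 71.4 kJ/s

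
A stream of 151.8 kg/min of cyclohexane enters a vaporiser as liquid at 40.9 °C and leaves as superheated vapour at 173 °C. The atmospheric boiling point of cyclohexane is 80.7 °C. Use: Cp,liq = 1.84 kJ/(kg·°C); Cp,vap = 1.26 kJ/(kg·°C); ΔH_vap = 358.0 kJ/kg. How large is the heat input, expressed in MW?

liquid 40.9→80.7 °C: 73.232 kJ/kg
vaporisation at 80.7 °C: 358 kJ/kg
vapour 80.7→173 °C: 116.3 kJ/kg
Δh = 73.232 + 358 + 116.3 = 547.53 kJ/kg
Q = ṁ·Δh = 151.8 kg/min × 547.53 kJ/kg = 83115 kJ/min
|Q| = 1385.3 kW = 1.3853 MW

Q = 1.39 MW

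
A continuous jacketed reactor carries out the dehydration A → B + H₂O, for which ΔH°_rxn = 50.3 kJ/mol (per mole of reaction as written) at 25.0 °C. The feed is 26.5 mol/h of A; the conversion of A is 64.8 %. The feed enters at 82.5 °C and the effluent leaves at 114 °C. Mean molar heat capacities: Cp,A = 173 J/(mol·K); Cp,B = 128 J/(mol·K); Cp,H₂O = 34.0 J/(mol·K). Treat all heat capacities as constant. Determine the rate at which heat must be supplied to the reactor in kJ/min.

Extent of reaction ξ = 0.648 × 26.5 = 17.172 mol/h
Reaction term: ξ·ΔH°_rxn = 17.172 × 50.3 = 863.75 kJ/h
Sensible, feed 82.5→25 °C: -263.61 kJ/h
Outlet flows (mol/h): A 9.328, B 17.172, H₂O 17.172
Sensible, products 25→114 °C: 391.21 kJ/h
Q = ΔH = 991.35 kJ/h = 0.27538 kW
Heat supplied = 16.523 kJ/min

Q_in = 16.5 kJ/min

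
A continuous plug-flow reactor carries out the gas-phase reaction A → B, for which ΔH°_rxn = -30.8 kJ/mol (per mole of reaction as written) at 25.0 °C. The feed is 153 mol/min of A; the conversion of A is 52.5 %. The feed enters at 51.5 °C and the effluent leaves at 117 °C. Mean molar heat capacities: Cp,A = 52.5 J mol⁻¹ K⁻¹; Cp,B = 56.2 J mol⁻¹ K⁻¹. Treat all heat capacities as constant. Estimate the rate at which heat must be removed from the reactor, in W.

Q_out = 32000 W

Extent of reaction ξ = 0.525 × 153 = 80.325 mol/min
Reaction term: ξ·ΔH°_rxn = 80.325 × -30.8 = -2474 kJ/min
Sensible, feed 51.5→25 °C: -212.86 kJ/min
Outlet flows (mol/min): A 72.675, B 80.325
Sensible, products 25→117 °C: 766.33 kJ/min
Q = ΔH = -1920.5 kJ/min = -32.009 kW
Heat removed = 32009 W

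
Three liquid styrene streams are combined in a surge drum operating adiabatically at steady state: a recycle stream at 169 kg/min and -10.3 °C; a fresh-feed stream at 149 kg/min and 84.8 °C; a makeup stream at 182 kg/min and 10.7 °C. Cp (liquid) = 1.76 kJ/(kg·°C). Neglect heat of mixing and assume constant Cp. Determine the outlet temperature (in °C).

T_out = 25.7 °C

No heat crosses the boundary, so H_out = H_in.
Σ ṁᵢCp,ᵢTᵢ = 169×1.76×-10.3 + 149×1.76×84.8 + 182×1.76×10.7 = 22602
Σ ṁᵢCp,ᵢ = 169×1.76 + 149×1.76 + 182×1.76 = 880
T_out = 22602 / 880 = 25.684 °C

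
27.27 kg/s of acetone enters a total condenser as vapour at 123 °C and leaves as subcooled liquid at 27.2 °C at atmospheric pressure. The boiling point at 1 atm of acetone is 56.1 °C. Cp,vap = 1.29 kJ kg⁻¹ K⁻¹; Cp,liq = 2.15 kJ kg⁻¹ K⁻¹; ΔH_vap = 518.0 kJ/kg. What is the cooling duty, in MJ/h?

Q_c = 65400 MJ/h

vapour 123→56.1 °C: -86.301 kJ/kg
condensation at 56.1 °C: -518 kJ/kg
liquid 56.1→27.2 °C: -62.135 kJ/kg
Δh = -86.301 + -518 + -62.135 = -666.44 kJ/kg
Q = ṁ·Δh = 27.27 kg/s × -666.44 kJ/kg = -18174 kJ/s
|Q| = 18174 kW = 65425 MJ/h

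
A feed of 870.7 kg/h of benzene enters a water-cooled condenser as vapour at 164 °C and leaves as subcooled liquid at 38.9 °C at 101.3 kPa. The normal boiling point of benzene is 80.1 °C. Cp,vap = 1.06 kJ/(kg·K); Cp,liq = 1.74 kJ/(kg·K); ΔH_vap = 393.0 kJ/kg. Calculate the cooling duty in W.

vapour 164→80.1 °C: -88.934 kJ/kg
condensation at 80.1 °C: -393 kJ/kg
liquid 80.1→38.9 °C: -71.688 kJ/kg
Δh = -88.934 + -393 + -71.688 = -553.62 kJ/kg
Q = ṁ·Δh = 870.7 kg/h × -553.62 kJ/kg = -482040 kJ/h
|Q| = 133.9 kW = 133900 W

Q_c = 134000 W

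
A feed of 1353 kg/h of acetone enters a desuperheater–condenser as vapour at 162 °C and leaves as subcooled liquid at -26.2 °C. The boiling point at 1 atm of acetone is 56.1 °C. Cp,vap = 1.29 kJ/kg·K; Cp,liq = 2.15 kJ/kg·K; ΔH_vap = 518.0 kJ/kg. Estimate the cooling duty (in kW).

vapour 162→56.1 °C: -136.61 kJ/kg
condensation at 56.1 °C: -518 kJ/kg
liquid 56.1→-26.2 °C: -176.94 kJ/kg
Δh = -136.61 + -518 + -176.94 = -831.56 kJ/kg
Q = ṁ·Δh = 1353 kg/h × -831.56 kJ/kg = -1.1251e+06 kJ/h
|Q| = 312.53 kW

Q_c = 313 kW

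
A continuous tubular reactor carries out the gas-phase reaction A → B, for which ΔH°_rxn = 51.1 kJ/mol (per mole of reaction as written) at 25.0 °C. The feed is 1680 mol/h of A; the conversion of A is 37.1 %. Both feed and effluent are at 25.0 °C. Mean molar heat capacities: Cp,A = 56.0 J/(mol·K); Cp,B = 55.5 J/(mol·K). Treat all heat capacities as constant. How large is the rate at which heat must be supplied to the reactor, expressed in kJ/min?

Extent of reaction ξ = 0.371 × 1680 = 623.28 mol/h
Reaction term: ξ·ΔH°_rxn = 623.28 × 51.1 = 31850 kJ/h
Q = ΔH = 31850 kJ/h = 8.8471 kW
Heat supplied = 530.83 kJ/min

Q_in = 531 kJ/min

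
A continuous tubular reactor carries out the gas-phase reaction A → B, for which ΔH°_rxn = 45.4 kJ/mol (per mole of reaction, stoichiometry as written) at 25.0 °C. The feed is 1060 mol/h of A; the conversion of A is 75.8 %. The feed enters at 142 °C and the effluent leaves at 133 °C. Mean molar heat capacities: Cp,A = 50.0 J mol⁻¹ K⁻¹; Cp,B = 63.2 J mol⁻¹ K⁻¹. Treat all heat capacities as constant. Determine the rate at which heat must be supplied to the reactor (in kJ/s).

Extent of reaction ξ = 0.758 × 1060 = 803.48 mol/h
Reaction term: ξ·ΔH°_rxn = 803.48 × 45.4 = 36478 kJ/h
Sensible, feed 142→25 °C: -6201 kJ/h
Outlet flows (mol/h): A 256.52, B 803.48
Sensible, products 25→133 °C: 6869.4 kJ/h
Q = ΔH = 37146 kJ/h = 10.318 kW
Heat supplied = 10.318 kJ/s

Q_in = 10.3 kJ/s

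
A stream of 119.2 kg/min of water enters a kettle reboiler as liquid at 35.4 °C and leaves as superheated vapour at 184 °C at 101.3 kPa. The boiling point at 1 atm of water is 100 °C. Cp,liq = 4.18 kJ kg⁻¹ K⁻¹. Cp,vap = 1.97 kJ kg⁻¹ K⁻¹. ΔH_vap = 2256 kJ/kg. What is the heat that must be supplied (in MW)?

liquid 35.4→100 °C: 270.03 kJ/kg
vaporisation at 100 °C: 2256 kJ/kg
vapour 100→184 °C: 165.48 kJ/kg
Δh = 270.03 + 2256 + 165.48 = 2691.5 kJ/kg
Q = ṁ·Δh = 119.2 kg/min × 2691.5 kJ/kg = 320830 kJ/min
|Q| = 5347.1 kW = 5.3471 MW

Q = 5.35 MW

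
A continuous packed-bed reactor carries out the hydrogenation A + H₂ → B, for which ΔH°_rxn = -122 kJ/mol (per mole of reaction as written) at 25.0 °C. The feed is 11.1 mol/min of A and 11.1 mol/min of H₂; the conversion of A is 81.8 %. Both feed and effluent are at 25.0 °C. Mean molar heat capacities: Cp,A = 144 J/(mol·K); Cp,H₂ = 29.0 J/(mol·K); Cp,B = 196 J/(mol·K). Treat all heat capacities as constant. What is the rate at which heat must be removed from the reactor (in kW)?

Extent of reaction ξ = 0.818 × 11.1 = 9.0798 mol/min
Reaction term: ξ·ΔH°_rxn = 9.0798 × -122 = -1107.7 kJ/min
Q = ΔH = -1107.7 kJ/min = -18.462 kW
Heat removed = 18.462 kW

Q_out = 18.5 kW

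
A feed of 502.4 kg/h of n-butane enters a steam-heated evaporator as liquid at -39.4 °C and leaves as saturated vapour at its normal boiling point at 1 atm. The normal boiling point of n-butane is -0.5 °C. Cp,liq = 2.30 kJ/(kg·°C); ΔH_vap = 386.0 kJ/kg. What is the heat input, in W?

liquid -39.4→-0.5 °C: 89.47 kJ/kg
vaporisation at -0.5 °C: 386 kJ/kg
Δh = 89.47 + 386 = 475.47 kJ/kg
Q = ṁ·Δh = 502.4 kg/h × 475.47 kJ/kg = 238880 kJ/h
|Q| = 66.354 kW = 66354 W

Q = 66400 W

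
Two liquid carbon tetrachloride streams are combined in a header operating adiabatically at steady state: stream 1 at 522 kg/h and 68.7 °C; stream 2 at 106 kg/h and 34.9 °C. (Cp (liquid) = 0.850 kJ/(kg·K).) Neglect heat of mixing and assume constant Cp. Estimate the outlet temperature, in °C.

T_out = 63.0 °C

Adiabatic, steady state ⇒ Σ ṁᵢCp,ᵢ(T_out − Tᵢ) = 0
Σ ṁᵢCp,ᵢTᵢ = 522×0.850×68.7 + 106×0.850×34.9 = 33627
Σ ṁᵢCp,ᵢ = 522×0.850 + 106×0.850 = 533.8
T_out = 33627 / 533.8 = 62.995 °C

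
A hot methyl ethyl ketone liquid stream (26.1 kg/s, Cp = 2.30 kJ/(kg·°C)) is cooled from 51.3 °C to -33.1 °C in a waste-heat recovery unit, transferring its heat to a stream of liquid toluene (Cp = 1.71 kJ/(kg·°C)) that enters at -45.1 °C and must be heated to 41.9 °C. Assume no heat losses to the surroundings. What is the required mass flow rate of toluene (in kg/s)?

ṁ_c = 34.1 kg/s

Heat released by hot stream: Q = 26.1 × 2.30 × (51.3 − -33.1) = 5066.5 kJ/s
Energy balance on cold side (adiabatic exchanger): Q = ṁ_c·Cp_c·(T_c,out − T_c,in)
ṁ_c = 5066.5 / [1.71 × (41.9 − -45.1)] = 34.056 kg/s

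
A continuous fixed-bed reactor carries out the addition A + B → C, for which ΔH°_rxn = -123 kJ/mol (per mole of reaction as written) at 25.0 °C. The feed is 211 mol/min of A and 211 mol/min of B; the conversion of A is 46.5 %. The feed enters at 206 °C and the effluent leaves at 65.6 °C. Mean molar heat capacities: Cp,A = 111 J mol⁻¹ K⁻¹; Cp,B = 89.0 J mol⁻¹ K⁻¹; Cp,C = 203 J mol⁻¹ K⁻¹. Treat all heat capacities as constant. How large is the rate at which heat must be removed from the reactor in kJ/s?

Extent of reaction ξ = 0.465 × 211 = 98.115 mol/min
Reaction term: ξ·ΔH°_rxn = 98.115 × -123 = -12068 kJ/min
Sensible, feed 206→25 °C: -7638.2 kJ/min
Outlet flows (mol/min): A 112.88, B 112.88, C 98.115
Sensible, products 25→65.6 °C: 1725.3 kJ/min
Q = ΔH = -17981 kJ/min = -299.68 kW
Heat removed = 299.68 kJ/s

Q_out = 300 kJ/s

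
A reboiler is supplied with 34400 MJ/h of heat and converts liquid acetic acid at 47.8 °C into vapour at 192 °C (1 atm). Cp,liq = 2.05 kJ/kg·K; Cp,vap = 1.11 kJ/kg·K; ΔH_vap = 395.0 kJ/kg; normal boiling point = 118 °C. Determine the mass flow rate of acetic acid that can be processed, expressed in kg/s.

Δh = 2.05×(118−47.8) + 395.0 + 1.11×(192−118) = 621.05 kJ/kg
Q = 34400 MJ/h = 9555.6 kJ/s = 9555.6 kJ/s
ṁ = Q/Δh = 9555.6 / 621.05 = 15.386 kg/s

ṁ = 15.4 kg/s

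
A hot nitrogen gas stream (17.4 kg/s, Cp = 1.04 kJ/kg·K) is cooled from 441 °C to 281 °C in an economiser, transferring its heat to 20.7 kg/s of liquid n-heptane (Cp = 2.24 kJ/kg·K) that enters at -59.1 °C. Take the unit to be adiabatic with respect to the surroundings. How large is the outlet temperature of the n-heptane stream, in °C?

T_c,out = 3.34 °C

Heat released by hot stream: Q = 17.4 × 1.04 × (441 − 281) = 2895.4 kJ/s
Energy balance on cold side (adiabatic exchanger): Q = ṁ_c·Cp_c·(T_c,out − T_c,in)
T_c,out = -59.1 + 2895.4/(20.7 × 2.24) = 3.3431 °C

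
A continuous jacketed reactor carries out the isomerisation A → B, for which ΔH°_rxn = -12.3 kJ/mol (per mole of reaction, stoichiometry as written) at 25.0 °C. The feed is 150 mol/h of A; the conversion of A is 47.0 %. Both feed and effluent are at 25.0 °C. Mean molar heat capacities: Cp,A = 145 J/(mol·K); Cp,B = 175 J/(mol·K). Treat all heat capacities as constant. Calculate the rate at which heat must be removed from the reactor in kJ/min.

Extent of reaction ξ = 0.470 × 150 = 70.5 mol/h
Reaction term: ξ·ΔH°_rxn = 70.5 × -12.3 = -867.15 kJ/h
Q = ΔH = -867.15 kJ/h = -0.24088 kW
Heat removed = 14.453 kJ/min

Q_out = 14.5 kJ/min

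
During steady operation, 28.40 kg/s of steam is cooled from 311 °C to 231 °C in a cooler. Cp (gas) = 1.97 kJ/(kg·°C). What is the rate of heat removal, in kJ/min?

Q_c = 269000 kJ/min

Q = ṁ·Cp·ΔT = 28.40 × 1.97 × (231 − 311) = -4475.8 kJ/s
Cooling duty = 268550 kJ/min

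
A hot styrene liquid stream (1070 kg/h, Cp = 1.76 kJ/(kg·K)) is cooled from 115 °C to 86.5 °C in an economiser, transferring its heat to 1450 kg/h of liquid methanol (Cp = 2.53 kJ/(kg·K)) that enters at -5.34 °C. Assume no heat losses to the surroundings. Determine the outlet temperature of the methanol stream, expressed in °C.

Heat released by hot stream: Q = 1070 × 1.76 × (115 − 86.5) = 53671 kJ/h
Energy balance on cold side (adiabatic exchanger): Q = ṁ_c·Cp_c·(T_c,out − T_c,in)
T_c,out = -5.34 + 53671/(1450 × 2.53) = 9.2903 °C

T_c,out = 9.29 °C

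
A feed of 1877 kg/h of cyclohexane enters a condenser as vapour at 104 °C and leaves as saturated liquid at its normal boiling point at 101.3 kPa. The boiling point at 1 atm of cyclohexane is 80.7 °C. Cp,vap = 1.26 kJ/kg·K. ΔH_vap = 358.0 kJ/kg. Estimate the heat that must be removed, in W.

Q_c = 202000 W

vapour 104→80.7 °C: -29.358 kJ/kg
condensation at 80.7 °C: -358 kJ/kg
Δh = -29.358 + -358 = -387.36 kJ/kg
Q = ṁ·Δh = 1877 kg/h × -387.36 kJ/kg = -727070 kJ/h
|Q| = 201.96 kW = 201960 W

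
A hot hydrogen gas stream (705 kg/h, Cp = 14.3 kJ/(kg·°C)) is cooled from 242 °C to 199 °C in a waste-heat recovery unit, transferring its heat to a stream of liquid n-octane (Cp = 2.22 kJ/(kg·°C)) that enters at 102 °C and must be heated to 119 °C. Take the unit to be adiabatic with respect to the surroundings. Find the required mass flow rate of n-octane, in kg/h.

ṁ_c = 11500 kg/h

Heat released by hot stream: Q = 705 × 14.3 × (242 − 199) = 433500 kJ/h
Energy balance on cold side (adiabatic exchanger): Q = ṁ_c·Cp_c·(T_c,out − T_c,in)
ṁ_c = 433500 / [2.22 × (119 − 102)] = 11487 kg/h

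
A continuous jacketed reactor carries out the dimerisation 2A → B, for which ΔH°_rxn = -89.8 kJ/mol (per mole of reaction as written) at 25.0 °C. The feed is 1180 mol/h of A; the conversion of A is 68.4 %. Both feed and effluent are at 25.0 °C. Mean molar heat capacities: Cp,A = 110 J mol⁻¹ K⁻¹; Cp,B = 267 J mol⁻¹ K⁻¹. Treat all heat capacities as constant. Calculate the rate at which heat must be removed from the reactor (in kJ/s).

Q_out = 10.1 kJ/s

Extent of reaction ξ = 0.684 × 1180 / 2 = 403.56 mol/h
Reaction term: ξ·ΔH°_rxn = 403.56 × -89.8 = -36240 kJ/h
Q = ΔH = -36240 kJ/h = -10.067 kW
Heat removed = 10.067 kJ/s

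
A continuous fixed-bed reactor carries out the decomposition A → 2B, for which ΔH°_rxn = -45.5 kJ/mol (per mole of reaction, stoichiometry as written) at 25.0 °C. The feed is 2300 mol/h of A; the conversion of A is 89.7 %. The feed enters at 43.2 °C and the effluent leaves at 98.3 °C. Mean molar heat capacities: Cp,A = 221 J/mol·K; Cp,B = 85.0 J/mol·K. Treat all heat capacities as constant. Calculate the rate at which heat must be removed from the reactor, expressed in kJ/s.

Q_out = 20.4 kJ/s

Extent of reaction ξ = 0.897 × 2300 = 2063.1 mol/h
Reaction term: ξ·ΔH°_rxn = 2063.1 × -45.5 = -93871 kJ/h
Sensible, feed 43.2→25 °C: -9251.1 kJ/h
Outlet flows (mol/h): A 236.9, B 4126.2
Sensible, products 25→98.3 °C: 29546 kJ/h
Q = ΔH = -73576 kJ/h = -20.438 kW
Heat removed = 20.438 kJ/s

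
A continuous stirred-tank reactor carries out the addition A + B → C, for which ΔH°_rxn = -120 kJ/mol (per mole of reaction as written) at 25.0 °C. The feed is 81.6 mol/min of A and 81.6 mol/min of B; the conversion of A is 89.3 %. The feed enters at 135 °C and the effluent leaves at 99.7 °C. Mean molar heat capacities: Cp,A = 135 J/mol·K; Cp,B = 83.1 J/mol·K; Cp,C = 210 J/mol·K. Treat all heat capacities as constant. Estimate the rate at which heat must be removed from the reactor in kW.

Extent of reaction ξ = 0.893 × 81.6 = 72.869 mol/min
Reaction term: ξ·ΔH°_rxn = 72.869 × -120 = -8744.3 kJ/min
Sensible, feed 135→25 °C: -1957.7 kJ/min
Outlet flows (mol/min): A 8.7312, B 8.7312, C 72.869
Sensible, products 25→99.7 °C: 1285.3 kJ/min
Q = ΔH = -9416.6 kJ/min = -156.94 kW
Heat removed = 156.94 kW

Q_out = 157 kW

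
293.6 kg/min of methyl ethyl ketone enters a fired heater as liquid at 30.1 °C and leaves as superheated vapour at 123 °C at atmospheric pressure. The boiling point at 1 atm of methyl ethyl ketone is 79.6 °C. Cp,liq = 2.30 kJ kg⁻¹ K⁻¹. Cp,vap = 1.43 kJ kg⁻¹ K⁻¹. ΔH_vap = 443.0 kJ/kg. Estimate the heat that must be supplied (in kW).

liquid 30.1→79.6 °C: 113.85 kJ/kg
vaporisation at 79.6 °C: 443 kJ/kg
vapour 79.6→123 °C: 62.062 kJ/kg
Δh = 113.85 + 443 + 62.062 = 618.91 kJ/kg
Q = ṁ·Δh = 293.6 kg/min × 618.91 kJ/kg = 181710 kJ/min
|Q| = 3028.5 kW

Q = 3030 kW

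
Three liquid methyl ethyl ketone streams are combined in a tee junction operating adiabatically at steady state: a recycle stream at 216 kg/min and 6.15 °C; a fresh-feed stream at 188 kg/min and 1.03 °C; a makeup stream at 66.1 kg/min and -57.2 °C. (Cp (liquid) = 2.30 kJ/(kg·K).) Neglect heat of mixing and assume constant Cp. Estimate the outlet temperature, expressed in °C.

T_out = -4.81 °C

No heat crosses the boundary, so H_out = H_in.
Σ ṁᵢCp,ᵢTᵢ = 216×2.30×6.15 + 188×2.30×1.03 + 66.1×2.30×-57.2 = -5195.4
Σ ṁᵢCp,ᵢ = 216×2.30 + 188×2.30 + 66.1×2.30 = 1081.2
T_out = -5195.4 / 1081.2 = -4.8051 °C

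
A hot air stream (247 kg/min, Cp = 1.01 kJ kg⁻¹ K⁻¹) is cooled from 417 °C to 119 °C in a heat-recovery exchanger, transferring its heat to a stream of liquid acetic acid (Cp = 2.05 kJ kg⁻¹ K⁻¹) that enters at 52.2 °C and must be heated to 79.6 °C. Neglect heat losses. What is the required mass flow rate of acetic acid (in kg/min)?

Heat released by hot stream: Q = 247 × 1.01 × (417 − 119) = 74342 kJ/min
Energy balance on cold side (adiabatic exchanger): Q = ṁ_c·Cp_c·(T_c,out − T_c,in)
ṁ_c = 74342 / [2.05 × (79.6 − 52.2)] = 1323.5 kg/min

ṁ_c = 1320 kg/min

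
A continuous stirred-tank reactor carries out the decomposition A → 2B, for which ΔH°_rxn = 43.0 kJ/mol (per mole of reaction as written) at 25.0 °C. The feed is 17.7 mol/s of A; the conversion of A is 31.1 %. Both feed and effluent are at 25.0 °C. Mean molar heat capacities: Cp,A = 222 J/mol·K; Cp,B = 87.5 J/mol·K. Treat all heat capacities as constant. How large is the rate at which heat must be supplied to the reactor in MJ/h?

Q_in = 852 MJ/h

Extent of reaction ξ = 0.311 × 17.7 = 5.5047 mol/s
Reaction term: ξ·ΔH°_rxn = 5.5047 × 43.0 = 236.7 kJ/s
Q = ΔH = 236.7 kJ/s = 236.7 kW
Heat supplied = 852.13 MJ/h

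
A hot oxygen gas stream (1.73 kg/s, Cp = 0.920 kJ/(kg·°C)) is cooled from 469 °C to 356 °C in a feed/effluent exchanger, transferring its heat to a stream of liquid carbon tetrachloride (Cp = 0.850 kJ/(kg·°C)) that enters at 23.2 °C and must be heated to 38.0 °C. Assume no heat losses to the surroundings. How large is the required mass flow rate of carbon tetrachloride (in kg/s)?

ṁ_c = 14.3 kg/s

Heat released by hot stream: Q = 1.73 × 0.920 × (469 − 356) = 179.85 kJ/s
Energy balance on cold side (adiabatic exchanger): Q = ṁ_c·Cp_c·(T_c,out − T_c,in)
ṁ_c = 179.85 / [0.850 × (38.0 − 23.2)] = 14.297 kg/s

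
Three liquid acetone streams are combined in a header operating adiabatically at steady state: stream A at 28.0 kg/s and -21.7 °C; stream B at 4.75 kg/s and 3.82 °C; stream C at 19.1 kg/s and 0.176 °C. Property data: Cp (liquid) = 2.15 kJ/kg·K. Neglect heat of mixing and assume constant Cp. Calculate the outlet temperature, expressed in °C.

Energy balance with Q = 0: Σ ṁᵢCp,ᵢ(T_out − Tᵢ) = 0
Σ ṁᵢCp,ᵢTᵢ = 28.0×2.15×-21.7 + 4.75×2.15×3.82 + 19.1×2.15×0.176 = -1260.1
Σ ṁᵢCp,ᵢ = 28.0×2.15 + 4.75×2.15 + 19.1×2.15 = 111.48
T_out = -1260.1 / 111.48 = -11.304 °C

T_out = -11.3 °C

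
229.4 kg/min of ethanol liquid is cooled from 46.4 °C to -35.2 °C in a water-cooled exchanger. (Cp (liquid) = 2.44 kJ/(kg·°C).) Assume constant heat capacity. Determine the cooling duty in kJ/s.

Q = ṁ·Cp·ΔT = 229.4 × 2.44 × (-35.2 − 46.4) = -45674 kJ/min
Converting: 45674 / 60 s = 761.24 kW

Q_c = 761 kJ/s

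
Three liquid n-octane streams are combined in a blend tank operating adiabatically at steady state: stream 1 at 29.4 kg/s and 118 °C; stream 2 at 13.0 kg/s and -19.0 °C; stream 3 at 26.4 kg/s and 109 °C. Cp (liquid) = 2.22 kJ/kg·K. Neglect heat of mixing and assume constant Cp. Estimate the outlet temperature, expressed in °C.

T_out = 88.7 °C

No heat crosses the boundary, so H_out = H_in.
Σ ṁᵢCp,ᵢTᵢ = 29.4×2.22×118 + 13.0×2.22×-19.0 + 26.4×2.22×109 = 13542
Σ ṁᵢCp,ᵢ = 29.4×2.22 + 13.0×2.22 + 26.4×2.22 = 152.74
T_out = 13542 / 152.74 = 88.66 °C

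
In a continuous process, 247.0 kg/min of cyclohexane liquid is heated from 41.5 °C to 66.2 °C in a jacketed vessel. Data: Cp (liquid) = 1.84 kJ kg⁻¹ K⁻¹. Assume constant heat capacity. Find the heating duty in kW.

Q = 187 kW

Q = ṁ·Cp·ΔT = 247.0 × 1.84 × (66.2 − 41.5) = 11226 kJ/min
Converting: 11226 / 60 s = 187.09 kW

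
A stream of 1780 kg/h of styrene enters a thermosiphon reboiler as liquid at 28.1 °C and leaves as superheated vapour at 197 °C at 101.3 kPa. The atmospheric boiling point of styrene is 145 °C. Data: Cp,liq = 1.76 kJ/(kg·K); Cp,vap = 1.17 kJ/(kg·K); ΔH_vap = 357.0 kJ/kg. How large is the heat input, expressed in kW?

Q = 308 kW

liquid 28.1→145 °C: 205.74 kJ/kg
vaporisation at 145 °C: 357 kJ/kg
vapour 145→197 °C: 60.84 kJ/kg
Δh = 205.74 + 357 + 60.84 = 623.58 kJ/kg
Q = ṁ·Δh = 1780 kg/h × 623.58 kJ/kg = 1.11e+06 kJ/h
|Q| = 308.33 kW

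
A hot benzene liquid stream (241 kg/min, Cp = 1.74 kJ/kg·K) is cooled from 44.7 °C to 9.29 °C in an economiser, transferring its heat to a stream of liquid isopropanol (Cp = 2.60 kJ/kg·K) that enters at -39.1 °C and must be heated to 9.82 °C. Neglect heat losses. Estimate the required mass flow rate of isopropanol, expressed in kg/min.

ṁ_c = 117 kg/min

Heat released by hot stream: Q = 241 × 1.74 × (44.7 − 9.29) = 14849 kJ/min
Energy balance on cold side (adiabatic exchanger): Q = ṁ_c·Cp_c·(T_c,out − T_c,in)
ṁ_c = 14849 / [2.60 × (9.82 − -39.1)] = 116.74 kg/min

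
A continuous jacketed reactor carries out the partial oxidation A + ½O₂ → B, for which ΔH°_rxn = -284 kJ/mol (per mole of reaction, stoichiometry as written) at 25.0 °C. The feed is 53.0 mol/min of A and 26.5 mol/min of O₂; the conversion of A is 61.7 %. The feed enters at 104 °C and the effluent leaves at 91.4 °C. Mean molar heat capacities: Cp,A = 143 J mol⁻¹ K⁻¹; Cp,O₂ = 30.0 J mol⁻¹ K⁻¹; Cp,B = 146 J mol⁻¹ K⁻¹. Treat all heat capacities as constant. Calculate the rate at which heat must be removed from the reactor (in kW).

Extent of reaction ξ = 0.617 × 53.0 = 32.701 mol/min
Reaction term: ξ·ΔH°_rxn = 32.701 × -284 = -9287.1 kJ/min
Sensible, feed 104→25 °C: -661.55 kJ/min
Outlet flows (mol/min): A 20.299, O₂ 10.149, B 32.701
Sensible, products 25→91.4 °C: 529.98 kJ/min
Q = ΔH = -9418.7 kJ/min = -156.98 kW
Heat removed = 156.98 kW

Q_out = 157 kW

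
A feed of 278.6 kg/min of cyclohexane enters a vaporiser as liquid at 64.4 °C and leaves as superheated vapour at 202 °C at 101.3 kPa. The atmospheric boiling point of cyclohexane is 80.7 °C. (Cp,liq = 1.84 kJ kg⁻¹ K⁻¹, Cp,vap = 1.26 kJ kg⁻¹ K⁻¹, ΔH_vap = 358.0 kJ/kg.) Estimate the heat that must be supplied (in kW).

liquid 64.4→80.7 °C: 29.992 kJ/kg
vaporisation at 80.7 °C: 358 kJ/kg
vapour 80.7→202 °C: 152.84 kJ/kg
Δh = 29.992 + 358 + 152.84 = 540.83 kJ/kg
Q = ṁ·Δh = 278.6 kg/min × 540.83 kJ/kg = 150680 kJ/min
|Q| = 2511.3 kW

Q = 2510 kW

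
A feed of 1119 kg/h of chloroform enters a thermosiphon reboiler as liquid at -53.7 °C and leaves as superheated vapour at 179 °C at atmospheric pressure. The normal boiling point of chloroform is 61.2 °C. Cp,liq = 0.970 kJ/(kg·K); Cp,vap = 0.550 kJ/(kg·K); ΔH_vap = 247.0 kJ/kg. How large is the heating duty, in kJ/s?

liquid -53.7→61.2 °C: 111.45 kJ/kg
vaporisation at 61.2 °C: 247 kJ/kg
vapour 61.2→179 °C: 64.79 kJ/kg
Δh = 111.45 + 247 + 64.79 = 423.24 kJ/kg
Q = ṁ·Δh = 1119 kg/h × 423.24 kJ/kg = 473610 kJ/h
|Q| = 131.56 kW

Q = 132 kJ/s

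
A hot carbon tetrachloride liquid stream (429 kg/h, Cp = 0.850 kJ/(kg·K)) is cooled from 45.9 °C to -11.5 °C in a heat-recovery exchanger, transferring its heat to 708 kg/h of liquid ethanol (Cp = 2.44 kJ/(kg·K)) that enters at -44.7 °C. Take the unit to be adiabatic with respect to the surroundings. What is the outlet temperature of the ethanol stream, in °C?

T_c,out = -32.6 °C

Heat released by hot stream: Q = 429 × 0.850 × (45.9 − -11.5) = 20931 kJ/h
Energy balance on cold side (adiabatic exchanger): Q = ṁ_c·Cp_c·(T_c,out − T_c,in)
T_c,out = -44.7 + 20931/(708 × 2.44) = -32.584 °C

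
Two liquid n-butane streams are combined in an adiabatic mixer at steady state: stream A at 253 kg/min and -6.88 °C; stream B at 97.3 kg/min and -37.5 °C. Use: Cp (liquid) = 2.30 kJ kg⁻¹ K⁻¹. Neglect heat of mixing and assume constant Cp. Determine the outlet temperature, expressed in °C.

T_out = -15.4 °C

Adiabatic, steady state ⇒ Σ ṁᵢCp,ᵢ(T_out − Tᵢ) = 0
T_out = Σ ṁᵢCp,ᵢTᵢ / Σ ṁᵢCp,ᵢ
      = -12396 / 805.69 = -15.385 °C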